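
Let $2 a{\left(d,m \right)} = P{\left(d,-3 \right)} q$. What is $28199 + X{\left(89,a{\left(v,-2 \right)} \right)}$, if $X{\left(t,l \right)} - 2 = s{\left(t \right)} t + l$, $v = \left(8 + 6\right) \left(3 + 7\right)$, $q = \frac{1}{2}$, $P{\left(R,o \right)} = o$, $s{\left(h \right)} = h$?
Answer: $\frac{144485}{4} \approx 36121.0$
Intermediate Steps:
$q = \frac{1}{2} \approx 0.5$
$v = 140$ ($v = 14 \cdot 10 = 140$)
$a{\left(d,m \right)} = - \frac{3}{4}$ ($a{\left(d,m \right)} = \frac{\left(-3\right) \frac{1}{2}}{2} = \frac{1}{2} \left(- \frac{3}{2}\right) = - \frac{3}{4}$)
$X{\left(t,l \right)} = 2 + l + t^{2}$ ($X{\left(t,l \right)} = 2 + \left(t t + l\right) = 2 + \left(t^{2} + l\right) = 2 + \left(l + t^{2}\right) = 2 + l + t^{2}$)
$28199 + X{\left(89,a{\left(v,-2 \right)} \right)} = 28199 + \left(2 - \frac{3}{4} + 89^{2}\right) = 28199 + \left(2 - \frac{3}{4} + 7921\right) = 28199 + \frac{31689}{4} = \frac{144485}{4}$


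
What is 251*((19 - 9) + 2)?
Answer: 3012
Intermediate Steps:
251*((19 - 9) + 2) = 251*(10 + 2) = 251*12 = 3012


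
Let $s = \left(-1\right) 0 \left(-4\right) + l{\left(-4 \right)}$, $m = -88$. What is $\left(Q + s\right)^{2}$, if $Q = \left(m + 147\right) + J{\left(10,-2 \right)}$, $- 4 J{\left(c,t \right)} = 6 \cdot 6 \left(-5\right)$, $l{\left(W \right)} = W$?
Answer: $10000$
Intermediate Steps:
$J{\left(c,t \right)} = 45$ ($J{\left(c,t \right)} = - \frac{6 \cdot 6 \left(-5\right)}{4} = - \frac{36 \left(-5\right)}{4} = \left(- \frac{1}{4}\right) \left(-180\right) = 45$)
$Q = 104$ ($Q = \left(-88 + 147\right) + 45 = 59 + 45 = 104$)
$s = -4$ ($s = \left(-1\right) 0 \left(-4\right) - 4 = 0 \left(-4\right) - 4 = 0 - 4 = -4$)
$\left(Q + s\right)^{2} = \left(104 - 4\right)^{2} = 100^{2} = 10000$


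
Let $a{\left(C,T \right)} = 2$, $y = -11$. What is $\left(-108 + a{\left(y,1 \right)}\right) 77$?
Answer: $-8162$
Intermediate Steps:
$\left(-108 + a{\left(y,1 \right)}\right) 77 = \left(-108 + 2\right) 77 = \left(-106\right) 77 = -8162$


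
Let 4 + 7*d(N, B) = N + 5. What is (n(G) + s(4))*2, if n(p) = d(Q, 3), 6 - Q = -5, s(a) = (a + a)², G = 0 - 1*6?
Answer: 920/7 ≈ 131.43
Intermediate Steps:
G = -6 (G = 0 - 6 = -6)
s(a) = 4*a² (s(a) = (2*a)² = 4*a²)
Q = 11 (Q = 6 - 1*(-5) = 6 + 5 = 11)
d(N, B) = ⅐ + N/7 (d(N, B) = -4/7 + (N + 5)/7 = -4/7 + (5 + N)/7 = -4/7 + (5/7 + N/7) = ⅐ + N/7)
n(p) = 12/7 (n(p) = ⅐ + (⅐)*11 = ⅐ + 11/7 = 12/7)
(n(G) + s(4))*2 = (12/7 + 4*4²)*2 = (12/7 + 4*16)*2 = (12/7 + 64)*2 = (460/7)*2 = 920/7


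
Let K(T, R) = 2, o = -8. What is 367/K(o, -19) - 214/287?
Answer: 104901/574 ≈ 182.75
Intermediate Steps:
367/K(o, -19) - 214/287 = 367/2 - 214/287 = 104901/574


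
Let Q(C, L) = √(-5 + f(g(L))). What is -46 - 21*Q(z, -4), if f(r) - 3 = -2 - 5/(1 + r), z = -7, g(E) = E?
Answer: -46 - 7*I*√21 ≈ -46.0 - 32.078*I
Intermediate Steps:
f(r) = 1 - 5/(1 + r) (f(r) = 3 + (-2 - 5/(1 + r)) = 1 - 5/(1 + r))
Q(C, L) = √(-5 + (-4 + L)/(1 + L))
-46 - 21*Q(z, -4) = -46 - 21*√(-9 - 4*(-4))*(I*√3/3) = -46 - 21*√(-9 + 16)*(I*√3/3) = -46 - 21*I*√21/3 = -46 - 7*I*√21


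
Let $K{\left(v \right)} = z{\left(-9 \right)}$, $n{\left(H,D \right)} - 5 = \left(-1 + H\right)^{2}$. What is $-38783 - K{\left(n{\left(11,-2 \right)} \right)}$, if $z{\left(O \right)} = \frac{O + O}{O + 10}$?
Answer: $-38765$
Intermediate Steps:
$z{\left(O \right)} = \frac{2 O}{10 + O}$
$n{\left(H,D \right)} = 5 + \left(-1 + H\right)^{2}$
$K{\left(v \right)} = -18$ ($K{\left(v \right)} = 2 \left(-9\right) \frac{1}{10 - 9} = 2 \left(-9\right) 1^{-1} = 2 \left(-9\right) 1 = -18$)
$-38783 - K{\left(n{\left(11,-2 \right)} \right)} = -38783 - -18 = -38783 + 18 = -38765$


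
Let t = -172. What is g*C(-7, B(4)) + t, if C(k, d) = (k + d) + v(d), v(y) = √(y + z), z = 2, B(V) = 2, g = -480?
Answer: 1268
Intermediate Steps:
v(y) = √(2 + y) (v(y) = √(y + 2) = √(2 + y))
C(k, d) = d + k + √(2 + d) (C(k, d) = (k + d) + √(2 + d) = (d + k) + √(2 + d) = d + k + √(2 + d))
g*C(-7, B(4)) + t = -480*(2 - 7 + √(2 + 2)) - 172 = -480*(2 - 7 + √4) - 172 = -480*(2 - 7 + 2) - 172 = -480*(-3) - 172 = 1440 - 172 = 1268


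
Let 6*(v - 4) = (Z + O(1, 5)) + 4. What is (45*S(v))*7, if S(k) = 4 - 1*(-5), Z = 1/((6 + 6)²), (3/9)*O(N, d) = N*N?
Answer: 2835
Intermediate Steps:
O(N, d) = 3*N² (O(N, d) = 3*(N*N) = 3*N²)
Z = 1/144 (Z = 1/(12²) = 1/144 ≈ 0.0069444)
v = 4465/864 (v = 4 + ((1/144 + 3*1²) + 4)/6 = 4 + ((1/144 + 3*1) + 4)/6 = 4 + ((1/144 + 3) + 4)/6 = 4 + (433/144 + 4)/6 = 4 + (⅙)*(1009/144) = 4 + 1009/864 = 4465/864 ≈ 5.1678)
S(k) = 9 (S(k) = 4 + 5 = 9)
(45*S(v))*7 = (45*9)*7 = 405*7 = 2835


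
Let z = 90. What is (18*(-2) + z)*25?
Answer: 1350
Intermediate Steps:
(18*(-2) + z)*25 = (18*(-2) + 90)*25 = (-36 + 90)*25 = 54*25 = 1350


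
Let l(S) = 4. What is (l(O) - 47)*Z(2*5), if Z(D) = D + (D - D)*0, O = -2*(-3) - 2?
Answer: -430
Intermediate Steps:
O = 4 (O = 6 - 2 = 4)
Z(D) = D (Z(D) = D + 0*0 = D + 0 = D)
(l(O) - 47)*Z(2*5) = (4 - 47)*(2*5) = -43*10 = -430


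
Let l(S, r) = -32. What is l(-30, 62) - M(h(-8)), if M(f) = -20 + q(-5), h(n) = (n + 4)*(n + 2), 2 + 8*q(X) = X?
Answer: -89/8 ≈ -11.125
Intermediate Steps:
q(X) = -¼ + X/8
h(n) = (2 + n)*(4 + n) (h(n) = (4 + n)*(2 + n) = (2 + n)*(4 + n))
M(f) = -167/8 (M(f) = -20 + (-¼ + (⅛)*(-5)) = -20 + (-¼ - 5/8) = -20 - 7/8 = -167/8)
l(-30, 62) - M(h(-8)) = -32 - 1*(-167/8) = -32 + 167/8 = -89/8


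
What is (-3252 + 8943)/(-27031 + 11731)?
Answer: -1897/5100 ≈ -0.37196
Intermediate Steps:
(-3252 + 8943)/(-27031 + 11731) = 5691/(-15300) = 5691*(-1/15300) = -1897/5100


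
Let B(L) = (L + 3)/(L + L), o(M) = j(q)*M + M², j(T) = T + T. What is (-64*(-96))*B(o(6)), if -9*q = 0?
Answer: 3328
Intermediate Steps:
q = 0 (q = -⅑*0 = 0)
j(T) = 2*T
o(M) = M² (o(M) = (2*0)*M + M² = 0*M + M² = 0 + M² = M²)
B(L) = (3 + L)/(2*L) (B(L) = (3 + L)/((2*L)) = (3 + L)*(1/(2*L)) = (3 + L)/(2*L))
(-64*(-96))*B(o(6)) = (-64*(-96))*((3 + 6²)/(2*(6²))) = 6144*((½)*(3 + 36)/36) = 6144*((½)*(1/36)*39) = 6144*(13/24) = 3328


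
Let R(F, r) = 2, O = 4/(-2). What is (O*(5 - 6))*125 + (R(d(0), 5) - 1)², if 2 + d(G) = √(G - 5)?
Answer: 251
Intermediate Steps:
O = -2 (O = 4*(-½) = -2)
d(G) = -2 + √(-5 + G) (d(G) = -2 + √(G - 5) = -2 + √(-5 + G))
(O*(5 - 6))*125 + (R(d(0), 5) - 1)² = -2*(5 - 6)*125 + (2 - 1)² = -2*(-1)*125 + 1² = 2*125 + 1 = 250 + 1 = 251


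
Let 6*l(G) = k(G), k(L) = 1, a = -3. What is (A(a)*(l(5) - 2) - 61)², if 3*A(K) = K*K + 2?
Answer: 1485961/324 ≈ 4586.3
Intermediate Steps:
A(K) = ⅔ + K²/3 (A(K) = (K*K + 2)/3 = (K² + 2)/3 = (2 + K²)/3 = ⅔ + K²/3)
l(G) = ⅙ (l(G) = (⅙)*1 = ⅙)
(A(a)*(l(5) - 2) - 61)² = ((⅔ + (⅓)*(-3)²)*(⅙ - 2) - 61)² = ((⅔ + (⅓)*9)*(-11/6) - 61)² = ((⅔ + 3)*(-11/6) - 61)² = ((11/3)*(-11/6) - 61)² = (-121/18 - 61)² = (-1219/18)² = 1485961/324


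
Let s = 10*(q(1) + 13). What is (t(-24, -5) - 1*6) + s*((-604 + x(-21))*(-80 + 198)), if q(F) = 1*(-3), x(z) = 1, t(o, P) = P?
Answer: -7115411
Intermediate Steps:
q(F) = -3
s = 100 (s = 10*(-3 + 13) = 10*10 = 100)
(t(-24, -5) - 1*6) + s*((-604 + x(-21))*(-80 + 198)) = (-5 - 1*6) + 100*((-604 + 1)*(-80 + 198)) = (-5 - 6) + 100*(-603*118) = -11 + 100*(-71154) = -11 - 7115400 = -7115411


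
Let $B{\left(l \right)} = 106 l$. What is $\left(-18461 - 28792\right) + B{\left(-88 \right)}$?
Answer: $-56581$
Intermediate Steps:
$\left(-18461 - 28792\right) + B{\left(-88 \right)} = \left(-18461 - 28792\right) + 106 \left(-88\right) = -47253 - 9328 = -56581$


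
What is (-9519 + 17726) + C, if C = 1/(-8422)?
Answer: 69119353/8422 ≈ 8207.0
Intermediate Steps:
C = -1/8422 ≈ -0.00011874
(-9519 + 17726) + C = (-9519 + 17726) - 1/8422 = 8207 - 1/8422 = 69119353/8422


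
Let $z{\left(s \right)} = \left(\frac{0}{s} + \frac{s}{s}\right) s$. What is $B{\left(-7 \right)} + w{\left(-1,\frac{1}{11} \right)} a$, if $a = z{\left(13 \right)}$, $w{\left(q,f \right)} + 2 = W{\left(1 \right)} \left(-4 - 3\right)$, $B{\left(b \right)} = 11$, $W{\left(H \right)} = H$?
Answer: $-106$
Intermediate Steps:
$w{\left(q,f \right)} = -9$ ($w{\left(q,f \right)} = -2 + 1 \left(-4 - 3\right) = -2 + 1 \left(-7\right) = -2 - 7 = -9$)
$z{\left(s \right)} = s$ ($z{\left(s \right)} = \left(0 + 1\right) s = 1 s = s$)
$a = 13$
$B{\left(-7 \right)} + w{\left(-1,\frac{1}{11} \right)} a = 11 - 117 = -106$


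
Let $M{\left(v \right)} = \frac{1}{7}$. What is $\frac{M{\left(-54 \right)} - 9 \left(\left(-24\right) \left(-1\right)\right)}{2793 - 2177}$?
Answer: $- \frac{1511}{4312} \approx -0.35042$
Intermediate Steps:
$M{\left(v \right)} = \frac{1}{7}$
$\frac{M{\left(-54 \right)} - 9 \left(\left(-24\right) \left(-1\right)\right)}{2793 - 2177} = \frac{\frac{1}{7} - 9 \left(\left(-24\right) \left(-1\right)\right)}{2793 - 2177} = \frac{\frac{1}{7} - 216}{616} = \left(\frac{1}{7} - 216\right) \frac{1}{616} = \left(- \frac{1511}{7}\right) \frac{1}{616} = - \frac{1511}{4312}$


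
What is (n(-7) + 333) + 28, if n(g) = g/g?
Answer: 362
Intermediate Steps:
n(g) = 1
(n(-7) + 333) + 28 = (1 + 333) + 28 = 334 + 28 = 362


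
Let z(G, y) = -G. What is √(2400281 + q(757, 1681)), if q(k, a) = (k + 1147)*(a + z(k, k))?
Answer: 17*√14393 ≈ 2039.5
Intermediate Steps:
q(k, a) = (1147 + k)*(a - k) (q(k, a) = (k + 1147)*(a - k) = (1147 + k)*(a - k))
√(2400281 + q(757, 1681)) = √(2400281 + (-1*757² - 1147*757 + 1147*1681 + 1681*757)) = √(2400281 + (-1*573049 - 868279 + 1928107 + 1272517)) = √(2400281 + (-573049 - 868279 + 1928107 + 1272517)) = √(2400281 + 1759296) = √4159577 = 17*√14393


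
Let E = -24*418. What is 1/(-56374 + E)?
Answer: -1/66406 ≈ -1.5059e-5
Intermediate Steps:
E = -10032
1/(-56374 + E) = 1/(-56374 - 10032) = 1/(-66406) = -1/66406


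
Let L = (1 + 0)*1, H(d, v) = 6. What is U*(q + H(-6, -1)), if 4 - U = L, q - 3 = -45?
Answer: -108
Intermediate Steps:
q = -42 (q = 3 - 45 = -42)
L = 1 (L = 1*1 = 1)
U = 3 (U = 4 - 1*1 = 4 - 1 = 3)
U*(q + H(-6, -1)) = 3*(-42 + 6) = 3*(-36) = -108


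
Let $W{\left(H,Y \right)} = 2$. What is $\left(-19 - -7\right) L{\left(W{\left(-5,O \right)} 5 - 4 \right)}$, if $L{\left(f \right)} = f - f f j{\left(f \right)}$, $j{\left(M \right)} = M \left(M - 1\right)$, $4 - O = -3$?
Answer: $12888$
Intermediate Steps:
$O = 7$ ($O = 4 - -3 = 4 + 3 = 7$)
$j{\left(M \right)} = M \left(-1 + M\right)$
$L{\left(f \right)} = f - f^{3} \left(-1 + f\right)$ ($L{\left(f \right)} = f - f f f \left(-1 + f\right) = f - f^{2} f \left(-1 + f\right) = f - f^{3} \left(-1 + f\right)$)
$\left(-19 - -7\right) L{\left(W{\left(-5,O \right)} 5 - 4 \right)} = \left(-19 - -7\right) \left(\left(2 \cdot 5 - 4\right) + \left(2 \cdot 5 - 4\right)^{3} - \left(2 \cdot 5 - 4\right)^{4}\right) = \left(-19 + 7\right) \left(\left(10 - 4\right) + \left(10 - 4\right)^{3} - \left(10 - 4\right)^{4}\right) = - 12 \left(6 + 6^{3} - 6^{4}\right) = - 12 \left(6 + 216 - 1296\right) = \left(-12\right) \left(-1074\right) = 12888$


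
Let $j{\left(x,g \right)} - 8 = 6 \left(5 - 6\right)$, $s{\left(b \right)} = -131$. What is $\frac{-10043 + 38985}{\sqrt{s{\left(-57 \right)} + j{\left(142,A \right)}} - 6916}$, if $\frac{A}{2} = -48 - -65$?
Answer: $- \frac{200162872}{47831185} - \frac{28942 i \sqrt{129}}{47831185} \approx -4.1848 - 0.0068725 i$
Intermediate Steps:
$A = 34$ ($A = 2 \left(-48 - -65\right) = 2 \left(-48 + 65\right) = 2 \cdot 17 = 34$)
$j{\left(x,g \right)} = 2$ ($j{\left(x,g \right)} = 8 + 6 \left(5 - 6\right) = 8 + 6 \left(-1\right) = 8 - 6 = 2$)
$\frac{-10043 + 38985}{\sqrt{s{\left(-57 \right)} + j{\left(142,A \right)}} - 6916} = \frac{-10043 + 38985}{\sqrt{-131 + 2} - 6916} = \frac{28942}{\sqrt{-129} - 6916} = \frac{28942}{i \sqrt{129} - 6916} = \frac{28942}{-6916 + i \sqrt{129}}$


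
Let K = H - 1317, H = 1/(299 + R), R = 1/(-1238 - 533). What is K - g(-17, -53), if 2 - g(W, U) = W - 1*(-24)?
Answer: -694738965/529528 ≈ -1312.0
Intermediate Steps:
R = -1/1771 (R = 1/(-1771) = -1/1771 ≈ -0.00056465)
H = 1771/529528 (H = 1/(299 - 1/1771) = 1/(529528/1771) = 1771/529528 ≈ 0.0033445)
K = -697386605/529528 (K = 1771/529528 - 1317 = -697386605/529528 ≈ -1317.0)
g(W, U) = -22 - W (g(W, U) = 2 - (W - 1*(-24)) = 2 - (W + 24) = 2 - (24 + W) = 2 + (-24 - W) = -22 - W)
K - g(-17, -53) = -697386605/529528 - (-22 - 1*(-17)) = -697386605/529528 - (-22 + 17) = -697386605/529528 - 1*(-5) = -697386605/529528 + 5 = -694738965/529528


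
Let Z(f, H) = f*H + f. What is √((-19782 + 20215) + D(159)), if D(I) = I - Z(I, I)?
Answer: 4*I*√1553 ≈ 157.63*I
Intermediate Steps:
Z(f, H) = f + H*f (Z(f, H) = H*f + f = f + H*f)
D(I) = I - I*(1 + I)
√((-19782 + 20215) + D(159)) = √((-19782 + 20215) - 1*159²) = √(433 - 1*25281) = √(433 - 25281) = √(-24848) = 4*I*√1553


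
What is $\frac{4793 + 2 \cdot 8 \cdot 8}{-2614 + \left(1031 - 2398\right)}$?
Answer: $- \frac{4921}{3981} \approx -1.2361$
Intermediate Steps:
$\frac{4793 + 2 \cdot 8 \cdot 8}{-2614 + \left(1031 - 2398\right)} = \frac{4793 + 16 \cdot 8}{-2614 + \left(1031 - 2398\right)} = \frac{4793 + 128}{-2614 - 1367} = \frac{4921}{-3981} = 4921 \left(- \frac{1}{3981}\right) = - \frac{4921}{3981}$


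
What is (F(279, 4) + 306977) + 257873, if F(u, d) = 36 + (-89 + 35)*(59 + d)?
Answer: 561484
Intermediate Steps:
F(u, d) = -3150 - 54*d (F(u, d) = 36 - 54*(59 + d) = 36 + (-3186 - 54*d) = -3150 - 54*d)
(F(279, 4) + 306977) + 257873 = ((-3150 - 54*4) + 306977) + 257873 = ((-3150 - 216) + 306977) + 257873 = (-3366 + 306977) + 257873 = 303611 + 257873 = 561484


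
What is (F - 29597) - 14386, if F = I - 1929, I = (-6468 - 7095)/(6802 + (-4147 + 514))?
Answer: -145508691/3169 ≈ -45916.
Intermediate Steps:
I = -13563/3169 (I = -13563/(6802 - 3633) = -13563/3169 ≈ -4.2799)
F = -6126564/3169 (F = -13563/3169 - 1929 = -6126564/3169 ≈ -1933.3)
(F - 29597) - 14386 = (-6126564/3169 - 29597) - 14386 = -99919457/3169 - 14386 = -145508691/3169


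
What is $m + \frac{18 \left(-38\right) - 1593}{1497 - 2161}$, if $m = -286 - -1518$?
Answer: $\frac{820325}{664} \approx 1235.4$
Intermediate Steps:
$m = 1232$ ($m = -286 + 1518 = 1232$)
$m + \frac{18 \left(-38\right) - 1593}{1497 - 2161} = 1232 + \frac{18 \left(-38\right) - 1593}{1497 - 2161} = 1232 + \frac{-684 - 1593}{-664} = 1232 - - \frac{2277}{664} = 1232 + \frac{2277}{664} = \frac{820325}{664}$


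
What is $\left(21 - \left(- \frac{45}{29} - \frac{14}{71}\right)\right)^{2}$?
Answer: $\frac{2193985600}{4239481} \approx 517.51$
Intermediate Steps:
$\left(21 - \left(- \frac{45}{29} - \frac{14}{71}\right)\right)^{2} = \left(21 - - \frac{3601}{2059}\right)^{2} = \left(21 + \left(\frac{14}{71} + \frac{45}{29}\right)\right)^{2} = \left(21 + \frac{3601}{2059}\right)^{2} = \left(\frac{46840}{2059}\right)^{2} = \frac{2193985600}{4239481}$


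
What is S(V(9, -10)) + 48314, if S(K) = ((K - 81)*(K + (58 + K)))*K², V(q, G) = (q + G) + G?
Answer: -352438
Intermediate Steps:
V(q, G) = q + 2*G (V(q, G) = (G + q) + G = q + 2*G)
S(K) = K²*(-81 + K)*(58 + 2*K) (S(K) = ((-81 + K)*(58 + 2*K))*K² = K²*(-81 + K)*(58 + 2*K))
S(V(9, -10)) + 48314 = 2*(9 + 2*(-10))²*(-2349 + (9 + 2*(-10))² - 52*(9 + 2*(-10))) + 48314 = 2*(9 - 20)²*(-2349 + (9 - 20)² - 52*(9 - 20)) + 48314 = 2*(-11)²*(-2349 + (-11)² - 52*(-11)) + 48314 = 2*121*(-2349 + 121 + 572) + 48314 = 2*121*(-1656) + 48314 = -400752 + 48314 = -352438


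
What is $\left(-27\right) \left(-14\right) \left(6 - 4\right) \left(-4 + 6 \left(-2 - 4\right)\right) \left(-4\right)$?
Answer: $120960$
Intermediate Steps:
$\left(-27\right) \left(-14\right) \left(6 - 4\right) \left(-4 + 6 \left(-2 - 4\right)\right) \left(-4\right) = 378 \cdot 2 \left(-4 + 6 \left(-6\right)\right) \left(-4\right) = 378 \cdot 2 \left(-4 - 36\right) \left(-4\right) = 378 \cdot 2 \left(-40\right) \left(-4\right) = 378 \left(\left(-80\right) \left(-4\right)\right) = 378 \cdot 320 = 120960$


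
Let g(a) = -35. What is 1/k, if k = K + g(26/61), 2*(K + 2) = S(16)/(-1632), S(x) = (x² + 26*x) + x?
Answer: -204/7591 ≈ -0.026874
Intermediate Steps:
S(x) = x² + 27*x
K = -451/204 (K = -2 + ((16*(27 + 16))/(-1632))/2 = -2 + ((16*43)*(-1/1632))/2 = -2 + (688*(-1/1632))/2 = -2 + (½)*(-43/102) = -2 - 43/204 = -451/204 ≈ -2.2108)
k = -7591/204 (k = -451/204 - 35 = -7591/204 ≈ -37.211)
1/k = 1/(-7591/204) = -204/7591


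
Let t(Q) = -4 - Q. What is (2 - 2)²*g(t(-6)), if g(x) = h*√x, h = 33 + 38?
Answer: 0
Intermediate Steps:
h = 71
g(x) = 71*√x
(2 - 2)²*g(t(-6)) = (2 - 2)²*(71*√(-4 - 1*(-6))) = 0²*(71*√(-4 + 6)) = 0*(71*√2) = 0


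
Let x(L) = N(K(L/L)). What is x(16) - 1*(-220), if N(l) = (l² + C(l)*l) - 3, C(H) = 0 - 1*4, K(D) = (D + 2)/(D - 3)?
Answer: 901/4 ≈ 225.25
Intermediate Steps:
K(D) = (2 + D)/(-3 + D)
C(H) = -4 (C(H) = 0 - 4 = -4)
N(l) = -3 + l² - 4*l (N(l) = (l² - 4*l) - 3 = -3 + l² - 4*l)
x(L) = 21/4 (x(L) = -3 + ((2 + L/L)/(-3 + L/L))² - 4*(2 + L/L)/(-3 + L/L) = -3 + ((2 + 1)/(-3 + 1))² - 4*(2 + 1)/(-3 + 1) = -3 + (3/(-2))² - 4*3/(-2) = -3 + (-½*3)² - (-2)*3 = -3 + (-3/2)² - 4*(-3/2) = -3 + 9/4 + 6 = 21/4)
x(16) - 1*(-220) = 21/4 - 1*(-220) = 21/4 + 220 = 901/4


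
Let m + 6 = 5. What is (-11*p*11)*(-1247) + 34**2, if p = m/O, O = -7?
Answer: 158979/7 ≈ 22711.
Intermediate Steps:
m = -1 (m = -6 + 5 = -1)
p = 1/7 (p = -1/(-7) = -1*(-1/7) = 1/7 ≈ 0.14286)
(-11*p*11)*(-1247) + 34**2 = (-11*1/7*11)*(-1247) + 34**2 = -11/7*11*(-1247) + 1156 = -121/7*(-1247) + 1156 = 150887/7 + 1156 = 158979/7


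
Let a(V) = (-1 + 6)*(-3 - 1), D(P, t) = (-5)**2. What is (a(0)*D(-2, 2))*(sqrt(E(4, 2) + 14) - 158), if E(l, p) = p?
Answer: 77000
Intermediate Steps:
D(P, t) = 25
a(V) = -20 (a(V) = 5*(-4) = -20)
(a(0)*D(-2, 2))*(sqrt(E(4, 2) + 14) - 158) = (-20*25)*(sqrt(2 + 14) - 158) = -500*(sqrt(16) - 158) = -500*(4 - 158) = -500*(-154) = 77000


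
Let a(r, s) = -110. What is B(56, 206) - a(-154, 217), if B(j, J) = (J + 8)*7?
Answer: 1608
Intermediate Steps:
B(j, J) = 56 + 7*J (B(j, J) = (8 + J)*7 = 56 + 7*J)
B(56, 206) - a(-154, 217) = (56 + 7*206) - 1*(-110) = (56 + 1442) + 110 = 1498 + 110 = 1608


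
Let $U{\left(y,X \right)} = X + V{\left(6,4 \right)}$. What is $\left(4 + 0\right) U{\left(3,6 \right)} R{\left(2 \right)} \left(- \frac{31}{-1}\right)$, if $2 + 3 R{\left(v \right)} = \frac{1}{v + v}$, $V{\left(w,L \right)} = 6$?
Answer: $-868$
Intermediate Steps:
$U{\left(y,X \right)} = 6 + X$ ($U{\left(y,X \right)} = X + 6 = 6 + X$)
$R{\left(v \right)} = - \frac{2}{3} + \frac{1}{6 v}$ ($R{\left(v \right)} = - \frac{2}{3} + \frac{1}{3 \left(v + v\right)} = - \frac{2}{3} + \frac{1}{3 \cdot 2 v} = - \frac{2}{3} + \frac{\frac{1}{2} \frac{1}{v}}{3} = - \frac{2}{3} + \frac{1}{6 v}$)
$\left(4 + 0\right) U{\left(3,6 \right)} R{\left(2 \right)} \left(- \frac{31}{-1}\right) = \left(4 + 0\right) \left(6 + 6\right) \frac{1 - 8}{6 \cdot 2} \left(- \frac{31}{-1}\right) = 4 \cdot 12 \cdot \frac{1}{6} \cdot \frac{1}{2} \left(1 - 8\right) \left(\left(-31\right) \left(-1\right)\right) = 48 \cdot \frac{1}{6} \cdot \frac{1}{2} \left(-7\right) 31 = 48 \left(- \frac{7}{12}\right) 31 = \left(-28\right) 31 = -868$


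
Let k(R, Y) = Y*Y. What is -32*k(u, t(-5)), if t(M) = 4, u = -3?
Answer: -512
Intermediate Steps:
k(R, Y) = Y**2
-32*k(u, t(-5)) = -32*4**2 = -32*16 = -512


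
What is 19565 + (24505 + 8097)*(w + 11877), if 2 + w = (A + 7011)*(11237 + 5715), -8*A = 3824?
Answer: 3610974424747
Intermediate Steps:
A = -478 (A = -1/8*3824 = -478)
w = 110747414 (w = -2 + (-478 + 7011)*(11237 + 5715) = -2 + 6533*16952 = -2 + 110747416 = 110747414)
19565 + (24505 + 8097)*(w + 11877) = 19565 + (24505 + 8097)*(110747414 + 11877) = 19565 + 32602*110759291 = 19565 + 3610974405182 = 3610974424747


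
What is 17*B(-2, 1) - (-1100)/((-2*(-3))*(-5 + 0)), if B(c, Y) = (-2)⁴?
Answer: 706/3 ≈ 235.33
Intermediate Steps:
B(c, Y) = 16
17*B(-2, 1) - (-1100)/((-2*(-3))*(-5 + 0)) = 17*16 - (-1100)/((-2*(-3))*(-5 + 0)) = 272 - (-1100)/(6*(-5)) = 272 - (-1100)/(-30) = 272 - (-1100)*(-1)/30 = 272 - 55*⅔ = 272 - 110/3 = 706/3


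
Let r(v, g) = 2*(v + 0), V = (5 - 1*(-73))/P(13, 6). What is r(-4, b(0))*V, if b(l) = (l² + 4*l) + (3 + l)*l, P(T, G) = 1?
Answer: -624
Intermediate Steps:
b(l) = l² + 4*l + l*(3 + l) (b(l) = (l² + 4*l) + l*(3 + l) = l² + 4*l + l*(3 + l))
V = 78 (V = (5 - 1*(-73))/1 = (5 + 73)*1 = 78*1 = 78)
r(v, g) = 2*v
r(-4, b(0))*V = (2*(-4))*78 = -8*78 = -624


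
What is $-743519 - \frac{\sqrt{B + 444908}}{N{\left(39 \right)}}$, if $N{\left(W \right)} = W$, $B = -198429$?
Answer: $-743519 - \frac{\sqrt{246479}}{39} \approx -7.4353 \cdot 10^{5}$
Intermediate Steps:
$-743519 - \frac{\sqrt{B + 444908}}{N{\left(39 \right)}} = -743519 - \frac{\sqrt{-198429 + 444908}}{39} = -743519 - \sqrt{246479} \cdot \frac{1}{39} = -743519 - \frac{\sqrt{246479}}{39}$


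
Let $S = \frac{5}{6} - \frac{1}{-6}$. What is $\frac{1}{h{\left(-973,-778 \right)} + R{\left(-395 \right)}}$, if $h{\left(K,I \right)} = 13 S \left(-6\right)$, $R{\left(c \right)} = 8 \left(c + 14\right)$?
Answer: $- \frac{1}{3126} \approx -0.0003199$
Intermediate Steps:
$R{\left(c \right)} = 112 + 8 c$ ($R{\left(c \right)} = 8 \left(14 + c\right) = 112 + 8 c$)
$S = 1$ ($S = 5 \cdot \frac{1}{6} - - \frac{1}{6} = \frac{5}{6} + \frac{1}{6} = 1$)
$h{\left(K,I \right)} = -78$ ($h{\left(K,I \right)} = 13 \cdot 1 \left(-6\right) = 13 \left(-6\right) = -78$)
$\frac{1}{h{\left(-973,-778 \right)} + R{\left(-395 \right)}} = \frac{1}{-78 + \left(112 + 8 \left(-395\right)\right)} = \frac{1}{-78 + \left(112 - 3160\right)} = \frac{1}{-78 - 3048} = \frac{1}{-3126} = - \frac{1}{3126}$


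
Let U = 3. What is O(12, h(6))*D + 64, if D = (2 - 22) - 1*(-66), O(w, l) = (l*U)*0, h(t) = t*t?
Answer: 64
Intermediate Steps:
h(t) = t²
O(w, l) = 0 (O(w, l) = (l*3)*0 = (3*l)*0 = 0)
D = 46 (D = -20 + 66 = 46)
O(12, h(6))*D + 64 = 0*46 + 64 = 0 + 64 = 64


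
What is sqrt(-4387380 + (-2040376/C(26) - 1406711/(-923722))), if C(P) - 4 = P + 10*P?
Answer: 3*I*sqrt(8759454567022284388810)/133939690 ≈ 2096.3*I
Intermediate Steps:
C(P) = 4 + 11*P (C(P) = 4 + (P + 10*P) = 4 + 11*P)
sqrt(-4387380 + (-2040376/C(26) - 1406711/(-923722))) = sqrt(-4387380 + (-2040376/(4 + 11*26) - 1406711/(-923722))) = sqrt(-4387380 + (-2040376/(4 + 286) - 1406711*(-1/923722))) = sqrt(-4387380 + (-2040376/290 + 1406711/923722)) = sqrt(-4387380 + (-2040376*1/290 + 1406711/923722)) = sqrt(-4387380 + (-1020188/145 + 1406711/923722)) = sqrt(-4387380 - 942166126641/133939690) = sqrt(-588586483238841/133939690) = 3*I*sqrt(8759454567022284388810)/133939690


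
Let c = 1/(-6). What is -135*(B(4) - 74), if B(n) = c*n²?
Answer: 10350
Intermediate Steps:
c = -⅙ ≈ -0.16667
B(n) = -n²/6
-135*(B(4) - 74) = -135*(-⅙*4² - 74) = -135*(-⅙*16 - 74) = -135*(-8/3 - 74) = -135*(-230/3) = 10350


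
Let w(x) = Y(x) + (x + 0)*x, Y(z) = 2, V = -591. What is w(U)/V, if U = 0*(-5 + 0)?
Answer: -2/591 ≈ -0.0033841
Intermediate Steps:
U = 0 (U = 0*(-5) = 0)
w(x) = 2 + x² (w(x) = 2 + (x + 0)*x = 2 + x*x = 2 + x²)
w(U)/V = (2 + 0²)/(-591) = -(2 + 0)/591 = -1/591*2 = -2/591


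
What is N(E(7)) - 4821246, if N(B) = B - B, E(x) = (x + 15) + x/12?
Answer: -4821246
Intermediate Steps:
E(x) = 15 + 13*x/12 (E(x) = (15 + x) + x*(1/12) = (15 + x) + x/12 = 15 + 13*x/12)
N(B) = 0
N(E(7)) - 4821246 = 0 - 4821246 = -4821246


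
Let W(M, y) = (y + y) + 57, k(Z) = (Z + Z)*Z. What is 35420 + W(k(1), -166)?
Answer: 35145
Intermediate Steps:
k(Z) = 2*Z**2 (k(Z) = (2*Z)*Z = 2*Z**2)
W(M, y) = 57 + 2*y (W(M, y) = 2*y + 57 = 57 + 2*y)
35420 + W(k(1), -166) = 35420 + (57 + 2*(-166)) = 35420 + (57 - 332) = 35420 - 275 = 35145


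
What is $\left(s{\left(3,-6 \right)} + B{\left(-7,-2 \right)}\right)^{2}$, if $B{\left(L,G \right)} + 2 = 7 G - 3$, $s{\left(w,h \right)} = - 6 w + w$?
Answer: $1156$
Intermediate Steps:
$s{\left(w,h \right)} = - 5 w$
$B{\left(L,G \right)} = -5 + 7 G$ ($B{\left(L,G \right)} = -2 + \left(7 G - 3\right) = -2 + \left(-3 + 7 G\right) = -5 + 7 G$)
$\left(s{\left(3,-6 \right)} + B{\left(-7,-2 \right)}\right)^{2} = \left(\left(-5\right) 3 + \left(-5 + 7 \left(-2\right)\right)\right)^{2} = \left(-15 - 19\right)^{2} = \left(-34\right)^{2} = 1156$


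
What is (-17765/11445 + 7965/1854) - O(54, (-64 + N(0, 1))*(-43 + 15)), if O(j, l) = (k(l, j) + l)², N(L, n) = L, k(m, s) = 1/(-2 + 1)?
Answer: -1512529358807/471534 ≈ -3.2077e+6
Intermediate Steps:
k(m, s) = -1 (k(m, s) = 1/(-1) = -1)
O(j, l) = (-1 + l)²
(-17765/11445 + 7965/1854) - O(54, (-64 + N(0, 1))*(-43 + 15)) = (-17765/11445 + 7965/1854) - (-1 + (-64 + 0)*(-43 + 15))² = (-17765*1/11445 + 7965*(1/1854)) - (-1 - 64*(-28))² = (-3553/2289 + 885/206) - (-1 + 1792)² = 1293847/471534 - 1*1791² = 1293847/471534 - 1*3207681 = 1293847/471534 - 3207681 = -1512529358807/471534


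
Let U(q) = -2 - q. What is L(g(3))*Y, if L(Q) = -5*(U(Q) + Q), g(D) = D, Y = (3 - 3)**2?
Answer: 0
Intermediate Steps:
Y = 0 (Y = 0**2 = 0)
L(Q) = 10 (L(Q) = -5*((-2 - Q) + Q) = -5*(-2) = 10)
L(g(3))*Y = 10*0 = 0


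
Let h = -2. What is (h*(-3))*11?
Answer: 66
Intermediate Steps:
(h*(-3))*11 = -2*(-3)*11 = 6*11 = 66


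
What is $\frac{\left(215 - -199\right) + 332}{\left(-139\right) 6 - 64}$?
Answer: $- \frac{373}{449} \approx -0.83074$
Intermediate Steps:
$\frac{\left(215 - -199\right) + 332}{\left(-139\right) 6 - 64} = \frac{\left(215 + 199\right) + 332}{-834 - 64} = \frac{414 + 332}{-898} = 746 \left(- \frac{1}{898}\right) = - \frac{373}{449}$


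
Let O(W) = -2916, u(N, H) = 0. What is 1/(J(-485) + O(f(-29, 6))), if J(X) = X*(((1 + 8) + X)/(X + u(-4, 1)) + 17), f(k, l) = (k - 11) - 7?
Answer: -1/11637 ≈ -8.5933e-5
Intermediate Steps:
f(k, l) = -18 + k (f(k, l) = (-11 + k) - 7 = -18 + k)
J(X) = X*(17 + (9 + X)/X) (J(X) = X*(((1 + 8) + X)/(X + 0) + 17) = X*((9 + X)/X + 17) = X*(17 + (9 + X)/X))
1/(J(-485) + O(f(-29, 6))) = 1/((9 + 18*(-485)) - 2916) = 1/((9 - 8730) - 2916) = 1/(-8721 - 2916) = 1/(-11637) = -1/11637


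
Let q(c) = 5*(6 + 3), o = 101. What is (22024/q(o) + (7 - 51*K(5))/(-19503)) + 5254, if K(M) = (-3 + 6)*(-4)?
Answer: 560066723/97515 ≈ 5743.4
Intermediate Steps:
q(c) = 45 (q(c) = 5*9 = 45)
K(M) = -12 (K(M) = 3*(-4) = -12)
(22024/q(o) + (7 - 51*K(5))/(-19503)) + 5254 = (22024/45 + (7 - 51*(-12))/(-19503)) + 5254 = (22024*(1/45) + (7 + 612)*(-1/19503)) + 5254 = (22024/45 + 619*(-1/19503)) + 5254 = (22024/45 - 619/19503) + 5254 = 47722913/97515 + 5254 = 560066723/97515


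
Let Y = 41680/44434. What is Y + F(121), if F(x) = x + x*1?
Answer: 5397354/22217 ≈ 242.94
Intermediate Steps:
F(x) = 2*x (F(x) = x + x = 2*x)
Y = 20840/22217 (Y = 41680*(1/44434) = 20840/22217 ≈ 0.93802)
Y + F(121) = 20840/22217 + 2*121 = 20840/22217 + 242 = 5397354/22217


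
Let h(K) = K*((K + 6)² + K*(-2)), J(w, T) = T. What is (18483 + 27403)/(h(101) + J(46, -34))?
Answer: 45886/1135913 ≈ 0.040396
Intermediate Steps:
h(K) = K*((6 + K)² - 2*K)
(18483 + 27403)/(h(101) + J(46, -34)) = (18483 + 27403)/(101*(36 + 101² + 10*101) - 34) = 45886/(101*(36 + 10201 + 1010) - 34) = 45886/(101*11247 - 34) = 45886/(1135947 - 34) = 45886/1135913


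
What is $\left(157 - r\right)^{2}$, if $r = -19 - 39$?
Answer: $46225$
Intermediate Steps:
$r = -58$
$\left(157 - r\right)^{2} = \left(157 - -58\right)^{2} = \left(157 + 58\right)^{2} = 215^{2} = 46225$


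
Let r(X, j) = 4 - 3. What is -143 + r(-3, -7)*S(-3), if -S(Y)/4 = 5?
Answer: -163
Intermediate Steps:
S(Y) = -20 (S(Y) = -4*5 = -20)
r(X, j) = 1
-143 + r(-3, -7)*S(-3) = -143 + 1*(-20) = -143 - 20 = -163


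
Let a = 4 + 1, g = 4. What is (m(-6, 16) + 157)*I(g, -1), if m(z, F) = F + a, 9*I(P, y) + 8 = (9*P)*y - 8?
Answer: -9256/9 ≈ -1028.4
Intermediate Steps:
I(P, y) = -16/9 + P*y (I(P, y) = -8/9 + ((9*P)*y - 8)/9 = -8/9 + (9*P*y - 8)/9 = -8/9 + (-8 + 9*P*y)/9 = -8/9 + (-8/9 + P*y) = -16/9 + P*y)
a = 5
m(z, F) = 5 + F (m(z, F) = F + 5 = 5 + F)
(m(-6, 16) + 157)*I(g, -1) = ((5 + 16) + 157)*(-16/9 + 4*(-1)) = (21 + 157)*(-16/9 - 4) = 178*(-52/9) = -9256/9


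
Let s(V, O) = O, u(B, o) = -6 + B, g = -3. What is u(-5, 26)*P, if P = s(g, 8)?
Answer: -88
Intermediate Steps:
P = 8
u(-5, 26)*P = (-6 - 5)*8 = -11*8 = -88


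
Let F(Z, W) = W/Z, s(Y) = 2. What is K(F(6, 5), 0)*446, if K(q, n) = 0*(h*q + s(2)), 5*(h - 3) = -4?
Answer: 0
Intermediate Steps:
h = 11/5 (h = 3 + (⅕)*(-4) = 3 - ⅘ = 11/5 ≈ 2.2000)
K(q, n) = 0 (K(q, n) = 0*(11*q/5 + 2) = 0*(2 + 11*q/5) = 0)
K(F(6, 5), 0)*446 = 0*446 = 0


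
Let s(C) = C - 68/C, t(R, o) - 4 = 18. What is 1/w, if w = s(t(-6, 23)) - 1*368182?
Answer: -11/4049794 ≈ -2.7162e-6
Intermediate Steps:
t(R, o) = 22 (t(R, o) = 4 + 18 = 22)
w = -4049794/11 (w = (22 - 68/22) - 1*368182 = (22 - 68*1/22) - 368182 = (22 - 34/11) - 368182 = 208/11 - 368182 = -4049794/11 ≈ -3.6816e+5)
1/w = 1/(-4049794/11) = -11/4049794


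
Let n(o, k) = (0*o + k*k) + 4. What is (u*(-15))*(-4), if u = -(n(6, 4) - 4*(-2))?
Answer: -1680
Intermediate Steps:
n(o, k) = 4 + k**2 (n(o, k) = (0 + k**2) + 4 = k**2 + 4 = 4 + k**2)
u = -28 (u = -((4 + 4**2) - 4*(-2)) = -((4 + 16) + 8) = -(20 + 8) = -1*28 = -28)
(u*(-15))*(-4) = -28*(-15)*(-4) = 420*(-4) = -1680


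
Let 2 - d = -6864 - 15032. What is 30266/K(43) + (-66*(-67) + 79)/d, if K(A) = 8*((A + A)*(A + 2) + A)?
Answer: 200916043/171373748 ≈ 1.1724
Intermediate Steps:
d = 21898 (d = 2 - (-6864 - 15032) = 2 - 1*(-21896) = 2 + 21896 = 21898)
K(A) = 8*A + 16*A*(2 + A) (K(A) = 8*((2*A)*(2 + A) + A) = 8*(2*A*(2 + A) + A) = 8*(A + 2*A*(2 + A)) = 8*A + 16*A*(2 + A))
30266/K(43) + (-66*(-67) + 79)/d = 30266/((8*43*(5 + 2*43))) + (-66*(-67) + 79)/21898 = 30266/((8*43*(5 + 86))) + (4422 + 79)*(1/21898) = 30266/((8*43*91)) + 4501*(1/21898) = 30266/31304 + 4501/21898 = 30266*(1/31304) + 4501/21898 = 15133/15652 + 4501/21898 = 200916043/171373748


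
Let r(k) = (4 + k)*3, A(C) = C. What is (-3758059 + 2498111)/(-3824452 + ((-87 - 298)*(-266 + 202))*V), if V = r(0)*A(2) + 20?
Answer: 314987/685073 ≈ 0.45979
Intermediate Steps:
r(k) = 12 + 3*k
V = 44 (V = (12 + 3*0)*2 + 20 = (12 + 0)*2 + 20 = 12*2 + 20 = 24 + 20 = 44)
(-3758059 + 2498111)/(-3824452 + ((-87 - 298)*(-266 + 202))*V) = (-3758059 + 2498111)/(-3824452 + ((-87 - 298)*(-266 + 202))*44) = -1259948/(-3824452 - 385*(-64)*44) = -1259948/(-3824452 + 24640*44) = -1259948/(-3824452 + 1084160) = -1259948/(-2740292) = -1259948*(-1/2740292) = 314987/685073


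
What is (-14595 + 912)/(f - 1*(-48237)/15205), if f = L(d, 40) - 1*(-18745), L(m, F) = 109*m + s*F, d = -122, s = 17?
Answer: -208050015/93209272 ≈ -2.2321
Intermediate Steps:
L(m, F) = 17*F + 109*m (L(m, F) = 109*m + 17*F = 17*F + 109*m)
f = 6127 (f = (17*40 + 109*(-122)) - 1*(-18745) = (680 - 13298) + 18745 = -12618 + 18745 = 6127)
(-14595 + 912)/(f - 1*(-48237)/15205) = (-14595 + 912)/(6127 - 1*(-48237)/15205) = -13683/(6127 + 48237*(1/15205)) = -13683/(6127 + 48237/15205) = -13683/93209272/15205 = -13683*15205/93209272 = -208050015/93209272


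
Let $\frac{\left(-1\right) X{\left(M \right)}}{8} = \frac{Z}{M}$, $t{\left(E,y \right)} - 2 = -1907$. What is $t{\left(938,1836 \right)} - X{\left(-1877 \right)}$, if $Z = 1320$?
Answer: $- \frac{3586245}{1877} \approx -1910.6$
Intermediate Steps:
$t{\left(E,y \right)} = -1905$ ($t{\left(E,y \right)} = 2 - 1907 = -1905$)
$X{\left(M \right)} = - \frac{10560}{M}$ ($X{\left(M \right)} = - 8 \frac{1320}{M} = - \frac{10560}{M}$)
$t{\left(938,1836 \right)} - X{\left(-1877 \right)} = -1905 - - \frac{10560}{-1877} = -1905 - \left(-10560\right) \left(- \frac{1}{1877}\right) = -1905 - \frac{10560}{1877} = - \frac{3586245}{1877}$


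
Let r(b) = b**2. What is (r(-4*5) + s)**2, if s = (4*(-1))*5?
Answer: 144400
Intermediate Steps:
s = -20 (s = -4*5 = -20)
(r(-4*5) + s)**2 = ((-4*5)**2 - 20)**2 = ((-20)**2 - 20)**2 = (400 - 20)**2 = 380**2 = 144400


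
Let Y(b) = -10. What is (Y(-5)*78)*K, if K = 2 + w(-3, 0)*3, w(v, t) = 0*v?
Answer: -1560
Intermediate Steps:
w(v, t) = 0
K = 2 (K = 2 + 0*3 = 2 + 0 = 2)
(Y(-5)*78)*K = -10*78*2 = -780*2 = -1560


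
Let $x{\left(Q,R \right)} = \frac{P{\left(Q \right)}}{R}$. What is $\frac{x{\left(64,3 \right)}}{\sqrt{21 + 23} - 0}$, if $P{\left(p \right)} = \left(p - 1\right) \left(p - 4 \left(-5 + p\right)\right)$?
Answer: $- \frac{1806 \sqrt{11}}{11} \approx -544.53$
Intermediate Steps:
$P{\left(p \right)} = \left(-1 + p\right) \left(20 - 3 p\right)$ ($P{\left(p \right)} = \left(-1 + p\right) \left(p - \left(-20 + 4 p\right)\right) = \left(-1 + p\right) \left(20 - 3 p\right)$)
$x{\left(Q,R \right)} = \frac{-20 - 3 Q^{2} + 23 Q}{R}$
$\frac{x{\left(64,3 \right)}}{\sqrt{21 + 23} - 0} = \frac{\frac{1}{3} \left(-20 - 3 \cdot 64^{2} + 23 \cdot 64\right)}{\sqrt{21 + 23} - 0} = \frac{\frac{1}{3} \left(-20 - 12288 + 1472\right)}{\sqrt{44} + 0} = \frac{\frac{1}{3} \left(-20 - 12288 + 1472\right)}{2 \sqrt{11} + 0} = \frac{\frac{1}{3} \left(-10836\right)}{2 \sqrt{11}} = - 3612 \frac{\sqrt{11}}{22} = - \frac{1806 \sqrt{11}}{11}$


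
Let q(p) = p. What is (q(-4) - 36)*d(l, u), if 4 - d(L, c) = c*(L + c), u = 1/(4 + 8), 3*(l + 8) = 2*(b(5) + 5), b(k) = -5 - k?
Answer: -395/2 ≈ -197.50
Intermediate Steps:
l = -34/3 (l = -8 + (2*((-5 - 1*5) + 5))/3 = -8 + (2*((-5 - 5) + 5))/3 = -8 + (2*(-10 + 5))/3 = -8 + (2*(-5))/3 = -8 + (1/3)*(-10) = -8 - 10/3 = -34/3 ≈ -11.333)
u = 1/12 ≈ 0.083333
d(L, c) = 4 - c*(L + c)
(q(-4) - 36)*d(l, u) = (-4 - 36)*(4 - (1/12)**2 - 1*(-34/3)*1/12) = -40*(4 - 1*1/144 + 17/18) = -40*(4 - 1/144 + 17/18) = -40*79/16 = -395/2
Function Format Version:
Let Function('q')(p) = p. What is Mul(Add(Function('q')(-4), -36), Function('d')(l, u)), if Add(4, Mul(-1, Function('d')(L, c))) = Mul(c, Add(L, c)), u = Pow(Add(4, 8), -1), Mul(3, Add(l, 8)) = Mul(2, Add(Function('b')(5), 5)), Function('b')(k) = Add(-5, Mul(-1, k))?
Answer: Rational(-395, 2) ≈ -197.50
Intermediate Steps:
l = Rational(-34, 3) (l = Add(-8, Mul(Rational(1, 3), Mul(2, Add(Add(-5, Mul(-1, 5)), 5)))) = Add(-8, Mul(Rational(1, 3), Mul(2, Add(Add(-5, -5), 5)))) = Add(-8, Mul(Rational(1, 3), Mul(2, Add(-10, 5)))) = Add(-8, Mul(Rational(1, 3), Mul(2, -5))) = Add(-8, Mul(Rational(1, 3), -10)) = Add(-8, Rational(-10, 3)) = Rational(-34, 3) ≈ -11.333)
u = Rational(1, 12) (u = Pow(12, -1) = Rational(1, 12) ≈ 0.083333)
Function('d')(L, c) = Add(4, Mul(-1, c, Add(L, c))) (Function('d')(L, c) = Add(4, Mul(-1, Mul(c, Add(L, c)))) = Add(4, Mul(-1, c, Add(L, c))))
Mul(Add(Function('q')(-4), -36), Function('d')(l, u)) = Mul(Add(-4, -36), Add(4, Mul(-1, Pow(Rational(1, 12), 2)), Mul(-1, Rational(-34, 3), Rational(1, 12)))) = Mul(-40, Add(4, Mul(-1, Rational(1, 144)), Rational(17, 18))) = Mul(-40, Add(4, Rational(-1, 144), Rational(17, 18))) = Mul(-40, Rational(79, 16)) = Rational(-395, 2)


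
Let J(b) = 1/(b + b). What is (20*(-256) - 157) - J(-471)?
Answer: -4970933/942 ≈ -5277.0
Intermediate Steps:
J(b) = 1/(2*b)
(20*(-256) - 157) - J(-471) = (20*(-256) - 157) - 1/(2*(-471)) = (-5120 - 157) - (-1)/(2*471) = -5277 - 1*(-1/942) = -5277 + 1/942 = -4970933/942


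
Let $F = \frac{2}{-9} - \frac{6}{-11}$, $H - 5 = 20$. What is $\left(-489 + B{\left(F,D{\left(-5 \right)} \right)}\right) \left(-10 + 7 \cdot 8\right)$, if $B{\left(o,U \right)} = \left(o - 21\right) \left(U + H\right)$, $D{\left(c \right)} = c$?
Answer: $- \frac{4110146}{99} \approx -41517.0$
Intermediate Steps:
$H = 25$ ($H = 5 + 20 = 25$)
$F = \frac{32}{99}$ ($F = 2 \left(- \frac{1}{9}\right) - - \frac{6}{11} = - \frac{2}{9} + \frac{6}{11} = \frac{32}{99} \approx 0.32323$)
$B{\left(o,U \right)} = \left(-21 + o\right) \left(25 + U\right)$ ($B{\left(o,U \right)} = \left(o - 21\right) \left(U + 25\right) = \left(-21 + o\right) \left(25 + U\right)$)
$\left(-489 + B{\left(F,D{\left(-5 \right)} \right)}\right) \left(-10 + 7 \cdot 8\right) = \left(-489 - \frac{40940}{99}\right) \left(-10 + 7 \cdot 8\right) = \left(-489 + \left(-525 + 105 + \frac{800}{99} - \frac{160}{99}\right)\right) \left(-10 + 56\right) = \left(-489 - \frac{40940}{99}\right) 46 = \left(- \frac{89351}{99}\right) 46 = - \frac{4110146}{99}$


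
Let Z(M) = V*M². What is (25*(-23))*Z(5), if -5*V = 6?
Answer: 17250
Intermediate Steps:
V = -6/5 (V = -⅕*6 = -6/5 ≈ -1.2000)
Z(M) = -6*M²/5
(25*(-23))*Z(5) = (25*(-23))*(-6/5*5²) = -(-690)*25 = -575*(-30) = 17250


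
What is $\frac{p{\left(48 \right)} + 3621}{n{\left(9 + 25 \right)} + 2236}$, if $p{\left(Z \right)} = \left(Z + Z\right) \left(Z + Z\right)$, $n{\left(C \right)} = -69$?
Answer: $\frac{1167}{197} \approx 5.9239$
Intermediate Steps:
$p{\left(Z \right)} = 4 Z^{2}$ ($p{\left(Z \right)} = 2 Z 2 Z = 4 Z^{2}$)
$\frac{p{\left(48 \right)} + 3621}{n{\left(9 + 25 \right)} + 2236} = \frac{4 \cdot 48^{2} + 3621}{-69 + 2236} = \frac{4 \cdot 2304 + 3621}{2167} = \left(9216 + 3621\right) \frac{1}{2167} = 12837 \cdot \frac{1}{2167} = \frac{1167}{197}$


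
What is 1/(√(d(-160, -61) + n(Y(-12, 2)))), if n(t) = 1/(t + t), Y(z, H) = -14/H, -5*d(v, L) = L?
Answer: √59430/849 ≈ 0.28714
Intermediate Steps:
d(v, L) = -L/5
n(t) = 1/(2*t)
1/(√(d(-160, -61) + n(Y(-12, 2)))) = 1/(√(-⅕*(-61) + 1/(2*((-14/2))))) = 1/(√(61/5 + 1/(2*((-14*½))))) = 1/(√(61/5 + (½)/(-7))) = 1/(√(61/5 + (½)*(-⅐))) = 1/(√(61/5 - 1/14)) = 1/(√(849/70)) = 1/(√59430/70) = √59430/849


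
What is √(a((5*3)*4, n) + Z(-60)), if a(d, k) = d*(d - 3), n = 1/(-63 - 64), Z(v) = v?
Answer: 4*√210 ≈ 57.966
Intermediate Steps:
n = -1/127 (n = 1/(-127) = -1/127 ≈ -0.0078740)
a(d, k) = d*(-3 + d)
√(a((5*3)*4, n) + Z(-60)) = √(((5*3)*4)*(-3 + (5*3)*4) - 60) = √((15*4)*(-3 + 15*4) - 60) = √(60*(-3 + 60) - 60) = √(60*57 - 60) = √(3420 - 60) = √3360 = 4*√210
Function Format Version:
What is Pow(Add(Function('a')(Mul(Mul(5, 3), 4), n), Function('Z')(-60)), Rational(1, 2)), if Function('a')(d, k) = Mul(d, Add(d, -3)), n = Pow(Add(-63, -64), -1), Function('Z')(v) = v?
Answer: Mul(4, Pow(210, Rational(1, 2))) ≈ 57.966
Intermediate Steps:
n = Rational(-1, 127) (n = Pow(-127, -1) = Rational(-1, 127) ≈ -0.0078740)
Function('a')(d, k) = Mul(d, Add(-3, d))
Pow(Add(Function('a')(Mul(Mul(5, 3), 4), n), Function('Z')(-60)), Rational(1, 2)) = Pow(Add(Mul(Mul(Mul(5, 3), 4), Add(-3, Mul(Mul(5, 3), 4))), -60), Rational(1, 2)) = Pow(Add(Mul(Mul(15, 4), Add(-3, Mul(15, 4))), -60), Rational(1, 2)) = Pow(Add(Mul(60, Add(-3, 60)), -60), Rational(1, 2)) = Pow(Add(Mul(60, 57), -60), Rational(1, 2)) = Pow(Add(3420, -60), Rational(1, 2)) = Pow(3360, Rational(1, 2)) = Mul(4, Pow(210, Rational(1, 2)))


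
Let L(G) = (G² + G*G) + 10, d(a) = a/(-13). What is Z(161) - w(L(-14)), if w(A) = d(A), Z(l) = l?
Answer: 2495/13 ≈ 191.92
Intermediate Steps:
d(a) = -a/13 (d(a) = a*(-1/13) = -a/13)
L(G) = 10 + 2*G² (L(G) = (G² + G²) + 10 = 2*G² + 10 = 10 + 2*G²)
w(A) = -A/13
Z(161) - w(L(-14)) = 161 - (-1)*(10 + 2*(-14)²)/13 = 161 - (-1)*(10 + 2*196)/13 = 161 - (-1)*(10 + 392)/13 = 161 - (-1)*402/13 = 161 - 1*(-402/13) = 161 + 402/13 = 2495/13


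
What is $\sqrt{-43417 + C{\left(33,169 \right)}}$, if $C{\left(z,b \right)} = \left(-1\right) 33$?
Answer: $5 i \sqrt{1738} \approx 208.45 i$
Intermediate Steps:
$C{\left(z,b \right)} = -33$
$\sqrt{-43417 + C{\left(33,169 \right)}} = \sqrt{-43417 - 33} = \sqrt{-43450} = 5 i \sqrt{1738}$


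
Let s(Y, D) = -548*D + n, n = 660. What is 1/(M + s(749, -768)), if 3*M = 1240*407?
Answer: 3/1769252 ≈ 1.6956e-6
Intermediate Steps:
s(Y, D) = 660 - 548*D (s(Y, D) = -548*D + 660 = 660 - 548*D)
M = 504680/3 (M = (1240*407)/3 = (1/3)*504680 = 504680/3 ≈ 1.6823e+5)
1/(M + s(749, -768)) = 1/(504680/3 + (660 - 548*(-768))) = 1/(504680/3 + (660 + 420864)) = 1/(504680/3 + 421524) = 1/(1769252/3) = 3/1769252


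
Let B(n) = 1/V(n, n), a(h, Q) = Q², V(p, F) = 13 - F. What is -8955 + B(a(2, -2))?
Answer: -80594/9 ≈ -8954.9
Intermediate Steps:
B(n) = 1/(13 - n)
-8955 + B(a(2, -2)) = -8955 - 1/(-13 + (-2)²) = -8955 - 1/(-13 + 4) = -8955 - 1/(-9) = -8955 - 1*(-⅑) = -8955 + ⅑ = -80594/9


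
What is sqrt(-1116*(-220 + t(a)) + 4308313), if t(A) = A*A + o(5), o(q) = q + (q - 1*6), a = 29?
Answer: sqrt(3610813) ≈ 1900.2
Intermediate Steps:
o(q) = -6 + 2*q (o(q) = q + (q - 6) = q + (-6 + q) = -6 + 2*q)
t(A) = 4 + A**2 (t(A) = A*A + (-6 + 2*5) = A**2 + (-6 + 10) = A**2 + 4 = 4 + A**2)
sqrt(-1116*(-220 + t(a)) + 4308313) = sqrt(-1116*(-220 + (4 + 29**2)) + 4308313) = sqrt(-1116*(-220 + (4 + 841)) + 4308313) = sqrt(-1116*(-220 + 845) + 4308313) = sqrt(-1116*625 + 4308313) = sqrt(-697500 + 4308313) = sqrt(3610813)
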